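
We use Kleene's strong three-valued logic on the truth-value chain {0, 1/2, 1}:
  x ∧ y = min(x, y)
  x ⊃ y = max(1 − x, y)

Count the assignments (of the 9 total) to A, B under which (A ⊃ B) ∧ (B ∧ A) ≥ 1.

A = 0, B = 0 ↦ 0  <
A = 0, B = 1/2 ↦ 0  <
A = 0, B = 1 ↦ 0  <
A = 1/2, B = 0 ↦ 0  <
A = 1/2, B = 1/2 ↦ 1/2  <
A = 1/2, B = 1 ↦ 1/2  <
A = 1, B = 0 ↦ 0  <
A = 1, B = 1/2 ↦ 1/2  <
A = 1, B = 1 ↦ 1  ≥
So 1 of the 9 assignments meets the threshold.

1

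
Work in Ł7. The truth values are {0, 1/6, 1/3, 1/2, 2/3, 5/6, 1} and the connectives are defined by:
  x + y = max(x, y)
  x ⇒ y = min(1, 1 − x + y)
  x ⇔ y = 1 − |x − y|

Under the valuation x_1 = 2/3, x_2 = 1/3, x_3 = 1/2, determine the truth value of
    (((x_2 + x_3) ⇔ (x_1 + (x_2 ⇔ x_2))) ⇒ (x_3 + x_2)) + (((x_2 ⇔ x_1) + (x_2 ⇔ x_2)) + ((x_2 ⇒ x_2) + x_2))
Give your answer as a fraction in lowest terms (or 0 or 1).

x_2 + x_3 = 1/3 + 1/2 = 1/2
x_2 ⇔ x_2 = 1/3 ⇔ 1/3 = 1
x_1 + (x_2 ⇔ x_2) = 2/3 + 1 = 1
(x_2 + x_3) ⇔ (x_1 + (x_2 ⇔ x_2)) = 1/2 ⇔ 1 = 1/2
x_3 + x_2 = 1/2 + 1/3 = 1/2
((x_2 + x_3) ⇔ (x_1 + (x_2 ⇔ x_2))) ⇒ (x_3 + x_2) = 1/2 ⇒ 1/2 = 1
x_2 ⇔ x_1 = 1/3 ⇔ 2/3 = 2/3
x_2 ⇔ x_2 = 1/3 ⇔ 1/3 = 1
(x_2 ⇔ x_1) + (x_2 ⇔ x_2) = 2/3 + 1 = 1
x_2 ⇒ x_2 = 1/3 ⇒ 1/3 = 1
(x_2 ⇒ x_2) + x_2 = 1 + 1/3 = 1
((x_2 ⇔ x_1) + (x_2 ⇔ x_2)) + ((x_2 ⇒ x_2) + x_2) = 1 + 1 = 1
(((x_2 + x_3) ⇔ (x_1 + (x_2 ⇔ x_2))) ⇒ (x_3 + x_2)) + (((x_2 ⇔ x_1) + (x_2 ⇔ x_2)) + ((x_2 ⇒ x_2) + x_2)) = 1 + 1 = 1

1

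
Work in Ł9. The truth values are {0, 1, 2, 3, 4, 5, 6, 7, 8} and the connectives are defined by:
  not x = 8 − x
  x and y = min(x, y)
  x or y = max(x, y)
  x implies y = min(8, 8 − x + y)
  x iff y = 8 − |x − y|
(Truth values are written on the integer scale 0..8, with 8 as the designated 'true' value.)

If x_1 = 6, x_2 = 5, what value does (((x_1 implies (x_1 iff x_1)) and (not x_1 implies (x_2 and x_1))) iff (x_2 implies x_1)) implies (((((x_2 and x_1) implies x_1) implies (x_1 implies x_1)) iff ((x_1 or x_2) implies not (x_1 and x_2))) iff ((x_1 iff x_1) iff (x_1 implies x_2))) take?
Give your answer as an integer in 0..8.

6

x_1 iff x_1 = 6 iff 6 = 8
x_1 implies (x_1 iff x_1) = 6 implies 8 = 8
not x_1 = not 6 = 2
x_2 and x_1 = 5 and 6 = 5
not x_1 implies (x_2 and x_1) = 2 implies 5 = 8
(x_1 implies (x_1 iff x_1)) and (not x_1 implies (x_2 and x_1)) = 8 and 8 = 8
x_2 implies x_1 = 5 implies 6 = 8
((x_1 implies (x_1 iff x_1)) and (not x_1 implies (x_2 and x_1))) iff (x_2 implies x_1) = 8 iff 8 = 8
x_2 and x_1 = 5 and 6 = 5
(x_2 and x_1) implies x_1 = 5 implies 6 = 8
x_1 implies x_1 = 6 implies 6 = 8
((x_2 and x_1) implies x_1) implies (x_1 implies x_1) = 8 implies 8 = 8
x_1 or x_2 = 6 or 5 = 6
x_1 and x_2 = 6 and 5 = 5
not (x_1 and x_2) = not 5 = 3
(x_1 or x_2) implies not (x_1 and x_2) = 6 implies 3 = 5
(((x_2 and x_1) implies x_1) implies (x_1 implies x_1)) iff ((x_1 or x_2) implies not (x_1 and x_2)) = 8 iff 5 = 5
x_1 iff x_1 = 6 iff 6 = 8
x_1 implies x_2 = 6 implies 5 = 7
(x_1 iff x_1) iff (x_1 implies x_2) = 8 iff 7 = 7
((((x_2 and x_1) implies x_1) implies (x_1 implies x_1)) iff ((x_1 or x_2) implies not (x_1 and x_2))) iff ((x_1 iff x_1) iff (x_1 implies x_2)) = 5 iff 7 = 6
(((x_1 implies (x_1 iff x_1)) and (not x_1 implies (x_2 and x_1))) iff (x_2 implies x_1)) implies (((((x_2 and x_1) implies x_1) implies (x_1 implies x_1)) iff ((x_1 or x_2) implies not (x_1 and x_2))) iff ((x_1 iff x_1) iff (x_1 implies x_2))) = 8 implies 6 = 6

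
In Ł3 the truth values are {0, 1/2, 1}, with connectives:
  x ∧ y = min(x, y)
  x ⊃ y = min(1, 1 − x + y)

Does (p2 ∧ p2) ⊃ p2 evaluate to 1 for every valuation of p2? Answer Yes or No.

Yes

p2 = 0 ↦ 1
p2 = 1/2 ↦ 1
p2 = 1 ↦ 1
Every assignment gives a value ≥ 1.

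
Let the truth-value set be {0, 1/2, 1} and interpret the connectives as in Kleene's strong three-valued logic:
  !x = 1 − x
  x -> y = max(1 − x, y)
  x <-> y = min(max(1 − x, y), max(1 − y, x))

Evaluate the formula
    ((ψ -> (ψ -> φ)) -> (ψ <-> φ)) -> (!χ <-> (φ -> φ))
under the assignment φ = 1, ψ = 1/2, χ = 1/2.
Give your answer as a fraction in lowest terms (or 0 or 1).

1/2

ψ -> φ = 1/2 -> 1 = 1
ψ -> (ψ -> φ) = 1/2 -> 1 = 1
ψ <-> φ = 1/2 <-> 1 = 1/2
(ψ -> (ψ -> φ)) -> (ψ <-> φ) = 1 -> 1/2 = 1/2
!χ = !1/2 = 1/2
φ -> φ = 1 -> 1 = 1
!χ <-> (φ -> φ) = 1/2 <-> 1 = 1/2
((ψ -> (ψ -> φ)) -> (ψ <-> φ)) -> (!χ <-> (φ -> φ)) = 1/2 -> 1/2 = 1/2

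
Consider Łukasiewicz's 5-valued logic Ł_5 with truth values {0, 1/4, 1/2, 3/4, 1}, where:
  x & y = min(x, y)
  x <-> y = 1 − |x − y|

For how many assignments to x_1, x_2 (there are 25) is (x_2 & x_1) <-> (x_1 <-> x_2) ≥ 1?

9

value 1: 9 assignments (counts)
value 3/4: 7 assignments
value 1/2: 5 assignments
value 1/4: 3 assignments
value 0: 1 assignment
So 9 of the 25 assignments meet the threshold.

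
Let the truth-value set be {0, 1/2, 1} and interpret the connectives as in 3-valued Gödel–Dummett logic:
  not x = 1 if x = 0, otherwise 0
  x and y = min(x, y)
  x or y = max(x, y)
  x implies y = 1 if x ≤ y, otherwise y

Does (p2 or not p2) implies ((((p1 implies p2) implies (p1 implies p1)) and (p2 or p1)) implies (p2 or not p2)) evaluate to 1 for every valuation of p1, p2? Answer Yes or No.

Yes

p1 = 0, p2 = 0 ↦ 1
p1 = 0, p2 = 1/2 ↦ 1
p1 = 0, p2 = 1 ↦ 1
p1 = 1/2, p2 = 0 ↦ 1
p1 = 1/2, p2 = 1/2 ↦ 1
p1 = 1/2, p2 = 1 ↦ 1
p1 = 1, p2 = 0 ↦ 1
p1 = 1, p2 = 1/2 ↦ 1
p1 = 1, p2 = 1 ↦ 1
Every assignment gives a value ≥ 1.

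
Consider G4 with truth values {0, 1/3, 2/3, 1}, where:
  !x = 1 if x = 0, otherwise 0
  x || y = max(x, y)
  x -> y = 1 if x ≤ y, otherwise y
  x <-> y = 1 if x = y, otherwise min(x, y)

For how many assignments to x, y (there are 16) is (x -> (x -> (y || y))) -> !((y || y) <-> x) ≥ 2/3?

x = 0, y = 0 ↦ 0  <
x = 0, y = 1/3 ↦ 1  ≥
x = 0, y = 2/3 ↦ 1  ≥
x = 0, y = 1 ↦ 1  ≥
x = 1/3, y = 0 ↦ 1  ≥
x = 1/3, y = 1/3 ↦ 0  <
x = 1/3, y = 2/3 ↦ 0  <
x = 1/3, y = 1 ↦ 0  <
x = 2/3, y = 0 ↦ 1  ≥
x = 2/3, y = 1/3 ↦ 0  <
x = 2/3, y = 2/3 ↦ 0  <
x = 2/3, y = 1 ↦ 0  <
x = 1, y = 0 ↦ 1  ≥
x = 1, y = 1/3 ↦ 0  <
x = 1, y = 2/3 ↦ 0  <
x = 1, y = 1 ↦ 0  <
So 6 of the 16 assignments meet the threshold.

6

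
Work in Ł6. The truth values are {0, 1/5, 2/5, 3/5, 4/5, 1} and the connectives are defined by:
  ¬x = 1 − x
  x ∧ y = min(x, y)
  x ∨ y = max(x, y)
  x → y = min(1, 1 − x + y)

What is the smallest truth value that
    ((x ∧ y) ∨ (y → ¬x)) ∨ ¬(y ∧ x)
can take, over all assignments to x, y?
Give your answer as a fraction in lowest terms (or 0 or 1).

3/5

Take x = 2/5, y = 1:
x ∧ y = 2/5 ∧ 1 = 2/5
¬x = ¬2/5 = 3/5
y → ¬x = 1 → 3/5 = 3/5
(x ∧ y) ∨ (y → ¬x) = 2/5 ∨ 3/5 = 3/5
y ∧ x = 1 ∧ 2/5 = 2/5
¬(y ∧ x) = ¬2/5 = 3/5
((x ∧ y) ∨ (y → ¬x)) ∨ ¬(y ∧ x) = 3/5 ∨ 3/5 = 3/5
No assignment yields a value below 3/5, so this is the minimum.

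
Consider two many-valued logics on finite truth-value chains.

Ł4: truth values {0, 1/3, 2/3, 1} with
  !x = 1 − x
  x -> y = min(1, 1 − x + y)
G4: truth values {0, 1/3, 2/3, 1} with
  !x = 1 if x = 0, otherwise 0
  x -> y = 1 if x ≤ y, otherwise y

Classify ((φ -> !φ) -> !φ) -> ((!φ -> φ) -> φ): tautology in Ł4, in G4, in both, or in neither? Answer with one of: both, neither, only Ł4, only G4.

In Ł4: every assignment gives 1 — tautology.
In G4: at φ = 1/3 the value is 1/3 — not a tautology.

only Ł4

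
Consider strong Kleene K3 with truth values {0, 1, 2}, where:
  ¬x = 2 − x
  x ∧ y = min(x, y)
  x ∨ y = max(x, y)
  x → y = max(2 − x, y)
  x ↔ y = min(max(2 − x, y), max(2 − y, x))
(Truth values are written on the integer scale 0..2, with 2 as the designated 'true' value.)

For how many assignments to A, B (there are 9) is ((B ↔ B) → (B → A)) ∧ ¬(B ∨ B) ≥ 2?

3

A = 0, B = 0 ↦ 2  ≥
A = 0, B = 1 ↦ 1  <
A = 0, B = 2 ↦ 0  <
A = 1, B = 0 ↦ 2  ≥
A = 1, B = 1 ↦ 1  <
A = 1, B = 2 ↦ 0  <
A = 2, B = 0 ↦ 2  ≥
A = 2, B = 1 ↦ 1  <
A = 2, B = 2 ↦ 0  <
So 3 of the 9 assignments meet the threshold.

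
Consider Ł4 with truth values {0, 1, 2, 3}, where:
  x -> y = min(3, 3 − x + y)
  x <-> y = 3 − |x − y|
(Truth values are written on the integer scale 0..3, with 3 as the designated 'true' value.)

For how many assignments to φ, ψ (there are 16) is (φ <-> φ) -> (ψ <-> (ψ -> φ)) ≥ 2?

7

φ = 0, ψ = 0 ↦ 0  <
φ = 0, ψ = 1 ↦ 2  ≥
φ = 0, ψ = 2 ↦ 2  ≥
φ = 0, ψ = 3 ↦ 0  <
φ = 1, ψ = 0 ↦ 0  <
φ = 1, ψ = 1 ↦ 1  <
φ = 1, ψ = 2 ↦ 3  ≥
φ = 1, ψ = 3 ↦ 1  <
φ = 2, ψ = 0 ↦ 0  <
φ = 2, ψ = 1 ↦ 1  <
φ = 2, ψ = 2 ↦ 2  ≥
φ = 2, ψ = 3 ↦ 2  ≥
φ = 3, ψ = 0 ↦ 0  <
φ = 3, ψ = 1 ↦ 1  <
φ = 3, ψ = 2 ↦ 2  ≥
φ = 3, ψ = 3 ↦ 3  ≥
So 7 of the 16 assignments meet the threshold.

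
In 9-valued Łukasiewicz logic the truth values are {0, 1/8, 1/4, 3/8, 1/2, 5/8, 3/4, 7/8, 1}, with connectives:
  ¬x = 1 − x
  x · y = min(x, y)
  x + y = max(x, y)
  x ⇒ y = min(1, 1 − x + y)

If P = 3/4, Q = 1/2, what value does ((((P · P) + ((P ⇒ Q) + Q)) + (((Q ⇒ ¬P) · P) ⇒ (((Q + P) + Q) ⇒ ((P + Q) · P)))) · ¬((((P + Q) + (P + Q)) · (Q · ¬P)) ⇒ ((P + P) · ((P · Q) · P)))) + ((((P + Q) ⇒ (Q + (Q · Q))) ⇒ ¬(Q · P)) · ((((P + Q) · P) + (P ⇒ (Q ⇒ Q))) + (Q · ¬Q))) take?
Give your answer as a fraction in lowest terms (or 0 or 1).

P · P = 3/4 · 3/4 = 3/4
P ⇒ Q = 3/4 ⇒ 1/2 = 3/4
(P ⇒ Q) + Q = 3/4 + 1/2 = 3/4
(P · P) + ((P ⇒ Q) + Q) = 3/4 + 3/4 = 3/4
¬P = ¬3/4 = 1/4
Q ⇒ ¬P = 1/2 ⇒ 1/4 = 3/4
(Q ⇒ ¬P) · P = 3/4 · 3/4 = 3/4
Q + P = 1/2 + 3/4 = 3/4
(Q + P) + Q = 3/4 + 1/2 = 3/4
P + Q = 3/4 + 1/2 = 3/4
(P + Q) · P = 3/4 · 3/4 = 3/4
((Q + P) + Q) ⇒ ((P + Q) · P) = 3/4 ⇒ 3/4 = 1
((Q ⇒ ¬P) · P) ⇒ (((Q + P) + Q) ⇒ ((P + Q) · P)) = 3/4 ⇒ 1 = 1
((P · P) + ((P ⇒ Q) + Q)) + (((Q ⇒ ¬P) · P) ⇒ (((Q + P) + Q) ⇒ ((P + Q) · P))) = 3/4 + 1 = 1
P + Q = 3/4 + 1/2 = 3/4
P + Q = 3/4 + 1/2 = 3/4
(P + Q) + (P + Q) = 3/4 + 3/4 = 3/4
¬P = ¬3/4 = 1/4
Q · ¬P = 1/2 · 1/4 = 1/4
((P + Q) + (P + Q)) · (Q · ¬P) = 3/4 · 1/4 = 1/4
P + P = 3/4 + 3/4 = 3/4
P · Q = 3/4 · 1/2 = 1/2
(P · Q) · P = 1/2 · 3/4 = 1/2
(P + P) · ((P · Q) · P) = 3/4 · 1/2 = 1/2
(((P + Q) + (P + Q)) · (Q · ¬P)) ⇒ ((P + P) · ((P · Q) · P)) = 1/4 ⇒ 1/2 = 1
¬((((P + Q) + (P + Q)) · (Q · ¬P)) ⇒ ((P + P) · ((P · Q) · P))) = ¬1 = 0
(((P · P) + ((P ⇒ Q) + Q)) + (((Q ⇒ ¬P) · P) ⇒ (((Q + P) + Q) ⇒ ((P + Q) · P)))) · ¬((((P + Q) + (P + Q)) · (Q · ¬P)) ⇒ ((P + P) · ((P · Q) · P))) = 1 · 0 = 0
P + Q = 3/4 + 1/2 = 3/4
Q · Q = 1/2 · 1/2 = 1/2
Q + (Q · Q) = 1/2 + 1/2 = 1/2
(P + Q) ⇒ (Q + (Q · Q)) = 3/4 ⇒ 1/2 = 3/4
Q · P = 1/2 · 3/4 = 1/2
¬(Q · P) = ¬1/2 = 1/2
((P + Q) ⇒ (Q + (Q · Q))) ⇒ ¬(Q · P) = 3/4 ⇒ 1/2 = 3/4
P + Q = 3/4 + 1/2 = 3/4
(P + Q) · P = 3/4 · 3/4 = 3/4
Q ⇒ Q = 1/2 ⇒ 1/2 = 1
P ⇒ (Q ⇒ Q) = 3/4 ⇒ 1 = 1
((P + Q) · P) + (P ⇒ (Q ⇒ Q)) = 3/4 + 1 = 1
¬Q = ¬1/2 = 1/2
Q · ¬Q = 1/2 · 1/2 = 1/2
(((P + Q) · P) + (P ⇒ (Q ⇒ Q))) + (Q · ¬Q) = 1 + 1/2 = 1
(((P + Q) ⇒ (Q + (Q · Q))) ⇒ ¬(Q · P)) · ((((P + Q) · P) + (P ⇒ (Q ⇒ Q))) + (Q · ¬Q)) = 3/4 · 1 = 3/4
((((P · P) + ((P ⇒ Q) + Q)) + (((Q ⇒ ¬P) · P) ⇒ (((Q + P) + Q) ⇒ ((P + Q) · P)))) · ¬((((P + Q) + (P + Q)) · (Q · ¬P)) ⇒ ((P + P) · ((P · Q) · P)))) + ((((P + Q) ⇒ (Q + (Q · Q))) ⇒ ¬(Q · P)) · ((((P + Q) · P) + (P ⇒ (Q ⇒ Q))) + (Q · ¬Q))) = 0 + 3/4 = 3/4

3/4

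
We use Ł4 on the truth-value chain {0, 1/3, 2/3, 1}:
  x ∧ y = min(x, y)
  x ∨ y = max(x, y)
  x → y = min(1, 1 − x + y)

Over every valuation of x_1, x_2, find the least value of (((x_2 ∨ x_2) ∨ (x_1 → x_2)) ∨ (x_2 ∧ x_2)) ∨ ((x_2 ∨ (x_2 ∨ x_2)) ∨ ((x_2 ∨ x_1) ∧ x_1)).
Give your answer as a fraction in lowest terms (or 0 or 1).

Take x_1 = 1/3, x_2 = 0:
x_2 ∨ x_2 = 0 ∨ 0 = 0
x_1 → x_2 = 1/3 → 0 = 2/3
(x_2 ∨ x_2) ∨ (x_1 → x_2) = 0 ∨ 2/3 = 2/3
x_2 ∧ x_2 = 0 ∧ 0 = 0
((x_2 ∨ x_2) ∨ (x_1 → x_2)) ∨ (x_2 ∧ x_2) = 2/3 ∨ 0 = 2/3
x_2 ∨ x_2 = 0 ∨ 0 = 0
x_2 ∨ (x_2 ∨ x_2) = 0 ∨ 0 = 0
x_2 ∨ x_1 = 0 ∨ 1/3 = 1/3
(x_2 ∨ x_1) ∧ x_1 = 1/3 ∧ 1/3 = 1/3
(x_2 ∨ (x_2 ∨ x_2)) ∨ ((x_2 ∨ x_1) ∧ x_1) = 0 ∨ 1/3 = 1/3
(((x_2 ∨ x_2) ∨ (x_1 → x_2)) ∨ (x_2 ∧ x_2)) ∨ ((x_2 ∨ (x_2 ∨ x_2)) ∨ ((x_2 ∨ x_1) ∧ x_1)) = 2/3 ∨ 1/3 = 2/3
No assignment yields a value below 2/3, so this is the minimum.

2/3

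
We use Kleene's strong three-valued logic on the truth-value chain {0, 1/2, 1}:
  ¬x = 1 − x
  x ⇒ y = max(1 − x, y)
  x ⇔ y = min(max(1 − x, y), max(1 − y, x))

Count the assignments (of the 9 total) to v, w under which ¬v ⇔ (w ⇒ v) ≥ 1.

v = 0, w = 0 ↦ 1  ≥
v = 0, w = 1/2 ↦ 1/2  <
v = 0, w = 1 ↦ 0  <
v = 1/2, w = 0 ↦ 1/2  <
v = 1/2, w = 1/2 ↦ 1/2  <
v = 1/2, w = 1 ↦ 1/2  <
v = 1, w = 0 ↦ 0  <
v = 1, w = 1/2 ↦ 0  <
v = 1, w = 1 ↦ 0  <
So 1 of the 9 assignments meets the threshold.

1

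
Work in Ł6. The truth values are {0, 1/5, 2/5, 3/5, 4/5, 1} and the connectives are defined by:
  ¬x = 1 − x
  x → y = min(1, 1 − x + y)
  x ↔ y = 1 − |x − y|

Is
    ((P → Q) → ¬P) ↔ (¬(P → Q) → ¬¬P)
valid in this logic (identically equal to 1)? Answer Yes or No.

Counterexample: take P = 1/5, Q = 1/5.
P → Q = 1/5 → 1/5 = 1
¬P = ¬1/5 = 4/5
(P → Q) → ¬P = 1 → 4/5 = 4/5
P → Q = 1/5 → 1/5 = 1
¬(P → Q) = ¬1 = 0
¬P = ¬1/5 = 4/5
¬¬P = ¬4/5 = 1/5
¬(P → Q) → ¬¬P = 0 → 1/5 = 1
((P → Q) → ¬P) ↔ (¬(P → Q) → ¬¬P) = 4/5 ↔ 1 = 4/5
This gives 4/5 ≠ 1.

No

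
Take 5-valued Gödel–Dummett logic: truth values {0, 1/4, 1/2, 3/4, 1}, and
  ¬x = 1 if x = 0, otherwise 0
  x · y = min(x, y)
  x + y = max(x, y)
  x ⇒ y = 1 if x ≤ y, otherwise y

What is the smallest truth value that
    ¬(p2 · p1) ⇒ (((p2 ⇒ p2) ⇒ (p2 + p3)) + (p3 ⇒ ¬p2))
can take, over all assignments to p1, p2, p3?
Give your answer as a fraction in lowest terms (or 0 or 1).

Take p1 = 0, p2 = 1/4, p3 = 1/4:
p2 · p1 = 1/4 · 0 = 0
¬(p2 · p1) = ¬0 = 1
p2 ⇒ p2 = 1/4 ⇒ 1/4 = 1
p2 + p3 = 1/4 + 1/4 = 1/4
(p2 ⇒ p2) ⇒ (p2 + p3) = 1 ⇒ 1/4 = 1/4
¬p2 = ¬1/4 = 0
p3 ⇒ ¬p2 = 1/4 ⇒ 0 = 0
((p2 ⇒ p2) ⇒ (p2 + p3)) + (p3 ⇒ ¬p2) = 1/4 + 0 = 1/4
¬(p2 · p1) ⇒ (((p2 ⇒ p2) ⇒ (p2 + p3)) + (p3 ⇒ ¬p2)) = 1 ⇒ 1/4 = 1/4
No assignment yields a value below 1/4, so this is the minimum.

1/4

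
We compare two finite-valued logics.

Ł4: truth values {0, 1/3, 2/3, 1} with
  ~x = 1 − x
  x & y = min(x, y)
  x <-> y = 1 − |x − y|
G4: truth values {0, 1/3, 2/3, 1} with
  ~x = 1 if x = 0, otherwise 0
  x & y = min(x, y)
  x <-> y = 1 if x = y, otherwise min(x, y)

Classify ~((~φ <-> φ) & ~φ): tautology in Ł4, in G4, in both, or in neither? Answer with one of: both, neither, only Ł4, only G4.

In Ł4: at φ = 1/3 the value is 1/3 — not a tautology.
In G4: every assignment gives 1 — tautology.

only G4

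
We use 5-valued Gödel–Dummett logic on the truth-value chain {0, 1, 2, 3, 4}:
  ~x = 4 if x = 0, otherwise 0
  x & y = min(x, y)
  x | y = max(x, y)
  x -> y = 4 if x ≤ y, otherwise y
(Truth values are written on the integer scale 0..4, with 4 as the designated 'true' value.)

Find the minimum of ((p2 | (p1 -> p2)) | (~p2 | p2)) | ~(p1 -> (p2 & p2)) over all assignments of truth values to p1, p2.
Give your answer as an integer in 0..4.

Take p1 = 2, p2 = 1:
p1 -> p2 = 2 -> 1 = 1
p2 | (p1 -> p2) = 1 | 1 = 1
~p2 = ~1 = 0
~p2 | p2 = 0 | 1 = 1
(p2 | (p1 -> p2)) | (~p2 | p2) = 1 | 1 = 1
p2 & p2 = 1 & 1 = 1
p1 -> (p2 & p2) = 2 -> 1 = 1
~(p1 -> (p2 & p2)) = ~1 = 0
((p2 | (p1 -> p2)) | (~p2 | p2)) | ~(p1 -> (p2 & p2)) = 1 | 0 = 1
No assignment yields a value below 1, so this is the minimum.

1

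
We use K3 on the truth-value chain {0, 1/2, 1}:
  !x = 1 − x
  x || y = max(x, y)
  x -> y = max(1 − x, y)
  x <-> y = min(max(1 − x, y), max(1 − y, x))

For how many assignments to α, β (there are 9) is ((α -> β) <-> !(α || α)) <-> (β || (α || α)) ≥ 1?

α = 0, β = 0 ↦ 0  <
α = 0, β = 1/2 ↦ 1/2  <
α = 0, β = 1 ↦ 1  ≥
α = 1/2, β = 0 ↦ 1/2  <
α = 1/2, β = 1/2 ↦ 1/2  <
α = 1/2, β = 1 ↦ 1/2  <
α = 1, β = 0 ↦ 1  ≥
α = 1, β = 1/2 ↦ 1/2  <
α = 1, β = 1 ↦ 0  <
So 2 of the 9 assignments meet the threshold.

2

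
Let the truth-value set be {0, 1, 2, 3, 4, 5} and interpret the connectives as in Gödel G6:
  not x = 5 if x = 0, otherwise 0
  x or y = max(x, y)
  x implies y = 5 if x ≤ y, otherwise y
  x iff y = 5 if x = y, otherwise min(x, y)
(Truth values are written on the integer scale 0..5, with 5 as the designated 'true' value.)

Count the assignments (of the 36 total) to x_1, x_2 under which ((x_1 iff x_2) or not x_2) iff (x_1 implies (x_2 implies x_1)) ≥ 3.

value 5: 11 assignments (counts)
value 4: 2 assignments (counts)
value 3: 4 assignments (counts)
value 2: 6 assignments
value 1: 8 assignments
value 0: 5 assignments
So 17 of the 36 assignments meet the threshold.

17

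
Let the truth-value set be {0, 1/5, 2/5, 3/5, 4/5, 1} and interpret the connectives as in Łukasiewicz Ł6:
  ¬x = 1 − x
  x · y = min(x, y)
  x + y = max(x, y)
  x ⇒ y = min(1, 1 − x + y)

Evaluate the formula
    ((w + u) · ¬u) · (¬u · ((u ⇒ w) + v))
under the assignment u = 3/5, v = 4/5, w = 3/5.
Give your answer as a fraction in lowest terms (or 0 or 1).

w + u = 3/5 + 3/5 = 3/5
¬u = ¬3/5 = 2/5
(w + u) · ¬u = 3/5 · 2/5 = 2/5
¬u = ¬3/5 = 2/5
u ⇒ w = 3/5 ⇒ 3/5 = 1
(u ⇒ w) + v = 1 + 4/5 = 1
¬u · ((u ⇒ w) + v) = 2/5 · 1 = 2/5
((w + u) · ¬u) · (¬u · ((u ⇒ w) + v)) = 2/5 · 2/5 = 2/5

2/5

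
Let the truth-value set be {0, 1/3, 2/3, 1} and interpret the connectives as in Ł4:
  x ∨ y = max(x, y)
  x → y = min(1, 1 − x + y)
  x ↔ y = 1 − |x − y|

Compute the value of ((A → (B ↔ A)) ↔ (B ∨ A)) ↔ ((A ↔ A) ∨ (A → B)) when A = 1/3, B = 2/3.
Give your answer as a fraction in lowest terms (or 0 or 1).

B ↔ A = 2/3 ↔ 1/3 = 2/3
A → (B ↔ A) = 1/3 → 2/3 = 1
B ∨ A = 2/3 ∨ 1/3 = 2/3
(A → (B ↔ A)) ↔ (B ∨ A) = 1 ↔ 2/3 = 2/3
A ↔ A = 1/3 ↔ 1/3 = 1
A → B = 1/3 → 2/3 = 1
(A ↔ A) ∨ (A → B) = 1 ∨ 1 = 1
((A → (B ↔ A)) ↔ (B ∨ A)) ↔ ((A ↔ A) ∨ (A → B)) = 2/3 ↔ 1 = 2/3

2/3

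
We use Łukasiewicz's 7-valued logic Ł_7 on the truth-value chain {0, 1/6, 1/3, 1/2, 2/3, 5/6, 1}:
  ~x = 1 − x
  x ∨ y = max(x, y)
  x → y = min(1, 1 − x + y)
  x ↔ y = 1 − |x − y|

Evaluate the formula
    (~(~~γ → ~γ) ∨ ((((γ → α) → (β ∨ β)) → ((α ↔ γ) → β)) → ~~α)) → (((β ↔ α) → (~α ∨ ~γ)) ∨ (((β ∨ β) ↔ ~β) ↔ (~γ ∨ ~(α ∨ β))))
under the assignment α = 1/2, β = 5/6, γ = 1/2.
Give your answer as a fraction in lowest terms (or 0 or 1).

1

~γ = ~1/2 = 1/2
~~γ = ~1/2 = 1/2
~γ = ~1/2 = 1/2
~~γ → ~γ = 1/2 → 1/2 = 1
~(~~γ → ~γ) = ~1 = 0
γ → α = 1/2 → 1/2 = 1
β ∨ β = 5/6 ∨ 5/6 = 5/6
(γ → α) → (β ∨ β) = 1 → 5/6 = 5/6
α ↔ γ = 1/2 ↔ 1/2 = 1
(α ↔ γ) → β = 1 → 5/6 = 5/6
((γ → α) → (β ∨ β)) → ((α ↔ γ) → β) = 5/6 → 5/6 = 1
~α = ~1/2 = 1/2
~~α = ~1/2 = 1/2
(((γ → α) → (β ∨ β)) → ((α ↔ γ) → β)) → ~~α = 1 → 1/2 = 1/2
~(~~γ → ~γ) ∨ ((((γ → α) → (β ∨ β)) → ((α ↔ γ) → β)) → ~~α) = 0 ∨ 1/2 = 1/2
β ↔ α = 5/6 ↔ 1/2 = 2/3
~α = ~1/2 = 1/2
~γ = ~1/2 = 1/2
~α ∨ ~γ = 1/2 ∨ 1/2 = 1/2
(β ↔ α) → (~α ∨ ~γ) = 2/3 → 1/2 = 5/6
β ∨ β = 5/6 ∨ 5/6 = 5/6
~β = ~5/6 = 1/6
(β ∨ β) ↔ ~β = 5/6 ↔ 1/6 = 1/3
~γ = ~1/2 = 1/2
α ∨ β = 1/2 ∨ 5/6 = 5/6
~(α ∨ β) = ~5/6 = 1/6
~γ ∨ ~(α ∨ β) = 1/2 ∨ 1/6 = 1/2
((β ∨ β) ↔ ~β) ↔ (~γ ∨ ~(α ∨ β)) = 1/3 ↔ 1/2 = 5/6
((β ↔ α) → (~α ∨ ~γ)) ∨ (((β ∨ β) ↔ ~β) ↔ (~γ ∨ ~(α ∨ β))) = 5/6 ∨ 5/6 = 5/6
(~(~~γ → ~γ) ∨ ((((γ → α) → (β ∨ β)) → ((α ↔ γ) → β)) → ~~α)) → (((β ↔ α) → (~α ∨ ~γ)) ∨ (((β ∨ β) ↔ ~β) ↔ (~γ ∨ ~(α ∨ β)))) = 1/2 → 5/6 = 1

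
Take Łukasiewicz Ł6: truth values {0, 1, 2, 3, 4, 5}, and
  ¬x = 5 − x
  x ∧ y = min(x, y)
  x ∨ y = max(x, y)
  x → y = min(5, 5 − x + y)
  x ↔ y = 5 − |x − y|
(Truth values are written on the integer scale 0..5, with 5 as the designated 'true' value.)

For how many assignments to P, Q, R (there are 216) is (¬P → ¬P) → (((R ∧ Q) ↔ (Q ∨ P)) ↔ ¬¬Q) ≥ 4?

97

value 5: 39 assignments (counts)
value 4: 58 assignments (counts)
value 3: 46 assignments
value 2: 38 assignments
value 1: 23 assignments
value 0: 12 assignments
So 97 of the 216 assignments meet the threshold.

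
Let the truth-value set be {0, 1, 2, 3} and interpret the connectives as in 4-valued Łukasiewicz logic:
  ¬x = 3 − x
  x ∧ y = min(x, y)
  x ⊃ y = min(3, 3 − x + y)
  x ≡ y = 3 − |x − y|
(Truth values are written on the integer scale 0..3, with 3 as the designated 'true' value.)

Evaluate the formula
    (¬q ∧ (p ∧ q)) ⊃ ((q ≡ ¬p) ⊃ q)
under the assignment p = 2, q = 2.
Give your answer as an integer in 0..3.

¬q = ¬2 = 1
p ∧ q = 2 ∧ 2 = 2
¬q ∧ (p ∧ q) = 1 ∧ 2 = 1
¬p = ¬2 = 1
q ≡ ¬p = 2 ≡ 1 = 2
(q ≡ ¬p) ⊃ q = 2 ⊃ 2 = 3
(¬q ∧ (p ∧ q)) ⊃ ((q ≡ ¬p) ⊃ q) = 1 ⊃ 3 = 3

3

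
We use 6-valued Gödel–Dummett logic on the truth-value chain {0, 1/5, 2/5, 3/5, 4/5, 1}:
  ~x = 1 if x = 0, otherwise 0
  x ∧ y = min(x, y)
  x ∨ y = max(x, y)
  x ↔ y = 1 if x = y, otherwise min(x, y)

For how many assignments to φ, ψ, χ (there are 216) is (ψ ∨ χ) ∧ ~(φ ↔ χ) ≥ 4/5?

value 1: 15 assignments (counts)
value 4/5: 13 assignments (counts)
value 3/5: 11 assignments
value 2/5: 9 assignments
value 1/5: 7 assignments
value 0: 161 assignments
So 28 of the 216 assignments meet the threshold.

28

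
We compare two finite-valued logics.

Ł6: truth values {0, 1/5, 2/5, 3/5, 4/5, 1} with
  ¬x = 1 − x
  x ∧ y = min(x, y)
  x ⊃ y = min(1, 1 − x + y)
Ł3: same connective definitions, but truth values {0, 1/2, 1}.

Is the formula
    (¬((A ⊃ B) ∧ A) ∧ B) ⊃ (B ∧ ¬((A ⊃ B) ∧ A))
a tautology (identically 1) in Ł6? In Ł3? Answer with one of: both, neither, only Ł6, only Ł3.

In Ł6: every assignment gives 1 — tautology.
In Ł3: every assignment gives 1 — tautology.

both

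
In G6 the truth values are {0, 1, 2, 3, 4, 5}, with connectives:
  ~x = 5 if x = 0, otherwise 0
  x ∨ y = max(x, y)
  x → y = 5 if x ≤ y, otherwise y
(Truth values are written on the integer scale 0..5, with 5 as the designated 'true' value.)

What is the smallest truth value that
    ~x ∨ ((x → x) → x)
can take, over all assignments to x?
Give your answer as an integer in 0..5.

1

Take x = 1:
~x = ~1 = 0
x → x = 1 → 1 = 5
(x → x) → x = 5 → 1 = 1
~x ∨ ((x → x) → x) = 0 ∨ 1 = 1
No assignment yields a value below 1, so this is the minimum.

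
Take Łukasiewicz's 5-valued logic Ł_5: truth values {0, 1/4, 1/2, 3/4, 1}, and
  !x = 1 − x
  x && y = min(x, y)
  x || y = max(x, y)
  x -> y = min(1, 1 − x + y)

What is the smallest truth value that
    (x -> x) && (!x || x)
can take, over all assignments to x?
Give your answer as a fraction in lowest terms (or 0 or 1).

1/2

Take x = 1/2:
x -> x = 1/2 -> 1/2 = 1
!x = !1/2 = 1/2
!x || x = 1/2 || 1/2 = 1/2
(x -> x) && (!x || x) = 1 && 1/2 = 1/2
No assignment yields a value below 1/2, so this is the minimum.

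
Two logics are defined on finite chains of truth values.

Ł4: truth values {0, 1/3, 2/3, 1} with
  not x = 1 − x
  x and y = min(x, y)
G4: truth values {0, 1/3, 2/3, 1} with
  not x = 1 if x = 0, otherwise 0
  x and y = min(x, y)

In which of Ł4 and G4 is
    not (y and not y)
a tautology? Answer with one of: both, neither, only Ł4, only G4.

In Ł4: at y = 1/3 the value is 2/3 — not a tautology.
In G4: every assignment gives 1 — tautology.

only G4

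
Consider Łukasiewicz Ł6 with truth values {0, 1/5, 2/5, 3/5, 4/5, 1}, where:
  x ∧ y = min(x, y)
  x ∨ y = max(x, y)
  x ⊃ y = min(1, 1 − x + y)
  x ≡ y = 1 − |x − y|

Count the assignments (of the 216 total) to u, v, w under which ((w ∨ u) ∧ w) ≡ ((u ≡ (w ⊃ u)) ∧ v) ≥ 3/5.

166

value 1: 71 assignments (counts)
value 4/5: 55 assignments (counts)
value 3/5: 40 assignments (counts)
value 2/5: 27 assignments
value 1/5: 16 assignments
value 0: 7 assignments
So 166 of the 216 assignments meet the threshold.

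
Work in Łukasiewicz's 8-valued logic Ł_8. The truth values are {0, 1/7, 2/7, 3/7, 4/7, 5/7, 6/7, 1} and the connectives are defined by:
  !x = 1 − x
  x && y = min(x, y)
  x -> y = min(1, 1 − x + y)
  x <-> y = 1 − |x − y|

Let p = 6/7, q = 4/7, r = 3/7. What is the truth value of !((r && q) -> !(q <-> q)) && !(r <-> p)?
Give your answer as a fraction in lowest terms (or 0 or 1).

3/7

r && q = 3/7 && 4/7 = 3/7
q <-> q = 4/7 <-> 4/7 = 1
!(q <-> q) = !1 = 0
(r && q) -> !(q <-> q) = 3/7 -> 0 = 4/7
!((r && q) -> !(q <-> q)) = !4/7 = 3/7
r <-> p = 3/7 <-> 6/7 = 4/7
!(r <-> p) = !4/7 = 3/7
!((r && q) -> !(q <-> q)) && !(r <-> p) = 3/7 && 3/7 = 3/7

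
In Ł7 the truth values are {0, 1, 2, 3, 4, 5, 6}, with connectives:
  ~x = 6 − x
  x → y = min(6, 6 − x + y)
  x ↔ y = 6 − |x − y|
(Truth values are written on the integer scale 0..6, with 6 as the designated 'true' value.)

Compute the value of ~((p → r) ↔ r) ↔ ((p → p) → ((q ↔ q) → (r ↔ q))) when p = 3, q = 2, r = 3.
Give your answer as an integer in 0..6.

4

p → r = 3 → 3 = 6
(p → r) ↔ r = 6 ↔ 3 = 3
~((p → r) ↔ r) = ~3 = 3
p → p = 3 → 3 = 6
q ↔ q = 2 ↔ 2 = 6
r ↔ q = 3 ↔ 2 = 5
(q ↔ q) → (r ↔ q) = 6 → 5 = 5
(p → p) → ((q ↔ q) → (r ↔ q)) = 6 → 5 = 5
~((p → r) ↔ r) ↔ ((p → p) → ((q ↔ q) → (r ↔ q))) = 3 ↔ 5 = 4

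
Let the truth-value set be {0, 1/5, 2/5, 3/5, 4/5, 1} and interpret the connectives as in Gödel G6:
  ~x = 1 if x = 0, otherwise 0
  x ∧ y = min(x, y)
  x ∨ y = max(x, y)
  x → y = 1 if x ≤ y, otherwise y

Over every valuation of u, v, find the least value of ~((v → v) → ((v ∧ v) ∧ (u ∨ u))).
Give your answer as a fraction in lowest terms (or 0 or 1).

Take u = 1/5, v = 1/5:
v → v = 1/5 → 1/5 = 1
v ∧ v = 1/5 ∧ 1/5 = 1/5
u ∨ u = 1/5 ∨ 1/5 = 1/5
(v ∧ v) ∧ (u ∨ u) = 1/5 ∧ 1/5 = 1/5
(v → v) → ((v ∧ v) ∧ (u ∨ u)) = 1 → 1/5 = 1/5
~((v → v) → ((v ∧ v) ∧ (u ∨ u))) = ~1/5 = 0
No assignment yields a value below 0, so this is the minimum.

0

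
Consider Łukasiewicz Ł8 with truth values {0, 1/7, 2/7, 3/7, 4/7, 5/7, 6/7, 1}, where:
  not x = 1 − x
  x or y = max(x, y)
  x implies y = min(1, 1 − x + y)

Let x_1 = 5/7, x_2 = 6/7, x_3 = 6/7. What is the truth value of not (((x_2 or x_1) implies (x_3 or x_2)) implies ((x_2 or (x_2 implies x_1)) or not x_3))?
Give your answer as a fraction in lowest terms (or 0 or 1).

x_2 or x_1 = 6/7 or 5/7 = 6/7
x_3 or x_2 = 6/7 or 6/7 = 6/7
(x_2 or x_1) implies (x_3 or x_2) = 6/7 implies 6/7 = 1
x_2 implies x_1 = 6/7 implies 5/7 = 6/7
x_2 or (x_2 implies x_1) = 6/7 or 6/7 = 6/7
not x_3 = not 6/7 = 1/7
(x_2 or (x_2 implies x_1)) or not x_3 = 6/7 or 1/7 = 6/7
((x_2 or x_1) implies (x_3 or x_2)) implies ((x_2 or (x_2 implies x_1)) or not x_3) = 1 implies 6/7 = 6/7
not (((x_2 or x_1) implies (x_3 or x_2)) implies ((x_2 or (x_2 implies x_1)) or not x_3)) = not 6/7 = 1/7

1/7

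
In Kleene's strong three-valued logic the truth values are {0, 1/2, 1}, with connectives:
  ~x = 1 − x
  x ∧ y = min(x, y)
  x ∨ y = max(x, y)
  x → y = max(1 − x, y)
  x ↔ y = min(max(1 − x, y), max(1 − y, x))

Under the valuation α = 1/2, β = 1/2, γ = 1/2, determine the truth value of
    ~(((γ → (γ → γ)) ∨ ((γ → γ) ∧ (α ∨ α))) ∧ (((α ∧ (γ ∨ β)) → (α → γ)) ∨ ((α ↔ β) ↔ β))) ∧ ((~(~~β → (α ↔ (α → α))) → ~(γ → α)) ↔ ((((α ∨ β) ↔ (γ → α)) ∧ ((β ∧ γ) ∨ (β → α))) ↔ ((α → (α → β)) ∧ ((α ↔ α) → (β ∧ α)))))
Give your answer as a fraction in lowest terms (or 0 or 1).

1/2

γ → γ = 1/2 → 1/2 = 1/2
γ → (γ → γ) = 1/2 → 1/2 = 1/2
γ → γ = 1/2 → 1/2 = 1/2
α ∨ α = 1/2 ∨ 1/2 = 1/2
(γ → γ) ∧ (α ∨ α) = 1/2 ∧ 1/2 = 1/2
(γ → (γ → γ)) ∨ ((γ → γ) ∧ (α ∨ α)) = 1/2 ∨ 1/2 = 1/2
γ ∨ β = 1/2 ∨ 1/2 = 1/2
α ∧ (γ ∨ β) = 1/2 ∧ 1/2 = 1/2
α → γ = 1/2 → 1/2 = 1/2
(α ∧ (γ ∨ β)) → (α → γ) = 1/2 → 1/2 = 1/2
α ↔ β = 1/2 ↔ 1/2 = 1/2
(α ↔ β) ↔ β = 1/2 ↔ 1/2 = 1/2
((α ∧ (γ ∨ β)) → (α → γ)) ∨ ((α ↔ β) ↔ β) = 1/2 ∨ 1/2 = 1/2
((γ → (γ → γ)) ∨ ((γ → γ) ∧ (α ∨ α))) ∧ (((α ∧ (γ ∨ β)) → (α → γ)) ∨ ((α ↔ β) ↔ β)) = 1/2 ∧ 1/2 = 1/2
~(((γ → (γ → γ)) ∨ ((γ → γ) ∧ (α ∨ α))) ∧ (((α ∧ (γ ∨ β)) → (α → γ)) ∨ ((α ↔ β) ↔ β))) = ~1/2 = 1/2
~β = ~1/2 = 1/2
~~β = ~1/2 = 1/2
α → α = 1/2 → 1/2 = 1/2
α ↔ (α → α) = 1/2 ↔ 1/2 = 1/2
~~β → (α ↔ (α → α)) = 1/2 → 1/2 = 1/2
~(~~β → (α ↔ (α → α))) = ~1/2 = 1/2
γ → α = 1/2 → 1/2 = 1/2
~(γ → α) = ~1/2 = 1/2
~(~~β → (α ↔ (α → α))) → ~(γ → α) = 1/2 → 1/2 = 1/2
α ∨ β = 1/2 ∨ 1/2 = 1/2
γ → α = 1/2 → 1/2 = 1/2
(α ∨ β) ↔ (γ → α) = 1/2 ↔ 1/2 = 1/2
β ∧ γ = 1/2 ∧ 1/2 = 1/2
β → α = 1/2 → 1/2 = 1/2
(β ∧ γ) ∨ (β → α) = 1/2 ∨ 1/2 = 1/2
((α ∨ β) ↔ (γ → α)) ∧ ((β ∧ γ) ∨ (β → α)) = 1/2 ∧ 1/2 = 1/2
α → β = 1/2 → 1/2 = 1/2
α → (α → β) = 1/2 → 1/2 = 1/2
α ↔ α = 1/2 ↔ 1/2 = 1/2
β ∧ α = 1/2 ∧ 1/2 = 1/2
(α ↔ α) → (β ∧ α) = 1/2 → 1/2 = 1/2
(α → (α → β)) ∧ ((α ↔ α) → (β ∧ α)) = 1/2 ∧ 1/2 = 1/2
(((α ∨ β) ↔ (γ → α)) ∧ ((β ∧ γ) ∨ (β → α))) ↔ ((α → (α → β)) ∧ ((α ↔ α) → (β ∧ α))) = 1/2 ↔ 1/2 = 1/2
(~(~~β → (α ↔ (α → α))) → ~(γ → α)) ↔ ((((α ∨ β) ↔ (γ → α)) ∧ ((β ∧ γ) ∨ (β → α))) ↔ ((α → (α → β)) ∧ ((α ↔ α) → (β ∧ α)))) = 1/2 ↔ 1/2 = 1/2
~(((γ → (γ → γ)) ∨ ((γ → γ) ∧ (α ∨ α))) ∧ (((α ∧ (γ ∨ β)) → (α → γ)) ∨ ((α ↔ β) ↔ β))) ∧ ((~(~~β → (α ↔ (α → α))) → ~(γ → α)) ↔ ((((α ∨ β) ↔ (γ → α)) ∧ ((β ∧ γ) ∨ (β → α))) ↔ ((α → (α → β)) ∧ ((α ↔ α) → (β ∧ α))))) = 1/2 ∧ 1/2 = 1/2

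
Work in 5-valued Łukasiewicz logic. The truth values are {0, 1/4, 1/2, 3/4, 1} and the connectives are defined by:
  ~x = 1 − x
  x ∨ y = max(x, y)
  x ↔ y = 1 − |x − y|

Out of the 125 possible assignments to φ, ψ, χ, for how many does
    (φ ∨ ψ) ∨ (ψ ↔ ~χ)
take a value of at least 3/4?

value 1: 61 assignments (counts)
value 3/4: 43 assignments (counts)
value 1/2: 15 assignments
value 1/4: 5 assignments
value 0: 1 assignment
So 104 of the 125 assignments meet the threshold.

104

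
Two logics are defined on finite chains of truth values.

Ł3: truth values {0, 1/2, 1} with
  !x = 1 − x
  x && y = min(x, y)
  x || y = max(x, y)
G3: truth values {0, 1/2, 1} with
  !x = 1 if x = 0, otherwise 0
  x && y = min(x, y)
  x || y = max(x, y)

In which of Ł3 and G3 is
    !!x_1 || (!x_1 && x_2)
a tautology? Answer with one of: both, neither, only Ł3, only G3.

In Ł3: at x_1 = 0, x_2 = 0 the value is 0 — not a tautology.
In G3: at x_1 = 0, x_2 = 0 the value is 0 — not a tautology.

neither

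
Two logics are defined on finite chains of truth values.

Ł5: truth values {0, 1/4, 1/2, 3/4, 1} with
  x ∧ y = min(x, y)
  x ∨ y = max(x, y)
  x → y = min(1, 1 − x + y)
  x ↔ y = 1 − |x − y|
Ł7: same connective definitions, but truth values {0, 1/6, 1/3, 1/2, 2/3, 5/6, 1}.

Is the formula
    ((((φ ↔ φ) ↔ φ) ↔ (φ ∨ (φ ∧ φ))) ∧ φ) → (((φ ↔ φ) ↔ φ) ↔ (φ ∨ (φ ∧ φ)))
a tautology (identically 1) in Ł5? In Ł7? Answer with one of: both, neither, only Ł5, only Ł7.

both

In Ł5: every assignment gives 1 — tautology.
In Ł7: every assignment gives 1 — tautology.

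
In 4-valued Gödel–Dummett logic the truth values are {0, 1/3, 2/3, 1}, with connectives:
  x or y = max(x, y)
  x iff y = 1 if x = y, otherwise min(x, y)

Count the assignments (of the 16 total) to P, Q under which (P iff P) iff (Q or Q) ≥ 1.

P = 0, Q = 0 ↦ 0  <
P = 0, Q = 1/3 ↦ 1/3  <
P = 0, Q = 2/3 ↦ 2/3  <
P = 0, Q = 1 ↦ 1  ≥
P = 1/3, Q = 0 ↦ 0  <
P = 1/3, Q = 1/3 ↦ 1/3  <
P = 1/3, Q = 2/3 ↦ 2/3  <
P = 1/3, Q = 1 ↦ 1  ≥
P = 2/3, Q = 0 ↦ 0  <
P = 2/3, Q = 1/3 ↦ 1/3  <
P = 2/3, Q = 2/3 ↦ 2/3  <
P = 2/3, Q = 1 ↦ 1  ≥
P = 1, Q = 0 ↦ 0  <
P = 1, Q = 1/3 ↦ 1/3  <
P = 1, Q = 2/3 ↦ 2/3  <
P = 1, Q = 1 ↦ 1  ≥
So 4 of the 16 assignments meet the threshold.

4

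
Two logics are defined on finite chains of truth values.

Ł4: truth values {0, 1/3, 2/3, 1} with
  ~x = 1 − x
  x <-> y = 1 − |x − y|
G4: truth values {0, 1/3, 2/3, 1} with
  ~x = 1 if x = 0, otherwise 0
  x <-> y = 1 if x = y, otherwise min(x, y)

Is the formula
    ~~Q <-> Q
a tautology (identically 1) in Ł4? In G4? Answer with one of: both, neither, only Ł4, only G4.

In Ł4: every assignment gives 1 — tautology.
In G4: at Q = 1/3 the value is 1/3 — not a tautology.

only Ł4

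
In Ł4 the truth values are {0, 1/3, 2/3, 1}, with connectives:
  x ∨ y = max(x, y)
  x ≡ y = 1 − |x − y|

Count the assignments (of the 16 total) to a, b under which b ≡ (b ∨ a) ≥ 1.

10

a = 0, b = 0 ↦ 1  ≥
a = 0, b = 1/3 ↦ 1  ≥
a = 0, b = 2/3 ↦ 1  ≥
a = 0, b = 1 ↦ 1  ≥
a = 1/3, b = 0 ↦ 2/3  <
a = 1/3, b = 1/3 ↦ 1  ≥
a = 1/3, b = 2/3 ↦ 1  ≥
a = 1/3, b = 1 ↦ 1  ≥
a = 2/3, b = 0 ↦ 1/3  <
a = 2/3, b = 1/3 ↦ 2/3  <
a = 2/3, b = 2/3 ↦ 1  ≥
a = 2/3, b = 1 ↦ 1  ≥
a = 1, b = 0 ↦ 0  <
a = 1, b = 1/3 ↦ 1/3  <
a = 1, b = 2/3 ↦ 2/3  <
a = 1, b = 1 ↦ 1  ≥
So 10 of the 16 assignments meet the threshold.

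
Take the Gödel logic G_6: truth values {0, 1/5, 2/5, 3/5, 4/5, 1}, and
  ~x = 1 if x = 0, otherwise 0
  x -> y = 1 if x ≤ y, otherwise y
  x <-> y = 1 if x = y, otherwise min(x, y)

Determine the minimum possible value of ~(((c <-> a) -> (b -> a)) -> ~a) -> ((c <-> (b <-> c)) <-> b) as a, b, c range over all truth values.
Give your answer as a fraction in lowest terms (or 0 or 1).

Take a = 1/5, b = 1/5, c = 0:
c <-> a = 0 <-> 1/5 = 0
b -> a = 1/5 -> 1/5 = 1
(c <-> a) -> (b -> a) = 0 -> 1 = 1
~a = ~1/5 = 0
((c <-> a) -> (b -> a)) -> ~a = 1 -> 0 = 0
~(((c <-> a) -> (b -> a)) -> ~a) = ~0 = 1
b <-> c = 1/5 <-> 0 = 0
c <-> (b <-> c) = 0 <-> 0 = 1
(c <-> (b <-> c)) <-> b = 1 <-> 1/5 = 1/5
~(((c <-> a) -> (b -> a)) -> ~a) -> ((c <-> (b <-> c)) <-> b) = 1 -> 1/5 = 1/5
No assignment yields a value below 1/5, so this is the minimum.

1/5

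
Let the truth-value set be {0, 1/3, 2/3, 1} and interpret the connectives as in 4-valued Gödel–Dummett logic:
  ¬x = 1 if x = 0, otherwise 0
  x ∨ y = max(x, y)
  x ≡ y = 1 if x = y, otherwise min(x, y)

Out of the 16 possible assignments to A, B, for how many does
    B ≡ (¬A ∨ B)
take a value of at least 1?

A = 0, B = 0 ↦ 0  <
A = 0, B = 1/3 ↦ 1/3  <
A = 0, B = 2/3 ↦ 2/3  <
A = 0, B = 1 ↦ 1  ≥
A = 1/3, B = 0 ↦ 1  ≥
A = 1/3, B = 1/3 ↦ 1  ≥
A = 1/3, B = 2/3 ↦ 1  ≥
A = 1/3, B = 1 ↦ 1  ≥
A = 2/3, B = 0 ↦ 1  ≥
A = 2/3, B = 1/3 ↦ 1  ≥
A = 2/3, B = 2/3 ↦ 1  ≥
A = 2/3, B = 1 ↦ 1  ≥
A = 1, B = 0 ↦ 1  ≥
A = 1, B = 1/3 ↦ 1  ≥
A = 1, B = 2/3 ↦ 1  ≥
A = 1, B = 1 ↦ 1  ≥
So 13 of the 16 assignments meet the threshold.

13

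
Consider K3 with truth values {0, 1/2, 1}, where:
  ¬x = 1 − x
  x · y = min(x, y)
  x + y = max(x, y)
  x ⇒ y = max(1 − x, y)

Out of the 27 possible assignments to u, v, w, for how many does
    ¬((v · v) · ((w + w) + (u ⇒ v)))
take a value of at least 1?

value 1: 9 assignments (counts)
value 1/2: 9 assignments
value 0: 9 assignments
So 9 of the 27 assignments meet the threshold.

9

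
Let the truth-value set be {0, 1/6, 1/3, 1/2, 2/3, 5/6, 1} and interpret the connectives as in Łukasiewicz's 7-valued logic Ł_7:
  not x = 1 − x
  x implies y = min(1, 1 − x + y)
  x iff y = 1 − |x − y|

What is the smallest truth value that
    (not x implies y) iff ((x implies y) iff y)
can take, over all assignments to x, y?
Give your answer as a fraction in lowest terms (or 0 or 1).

Take x = 1/2, y = 1/2:
not x = not 1/2 = 1/2
not x implies y = 1/2 implies 1/2 = 1
x implies y = 1/2 implies 1/2 = 1
(x implies y) iff y = 1 iff 1/2 = 1/2
(not x implies y) iff ((x implies y) iff y) = 1 iff 1/2 = 1/2
No assignment yields a value below 1/2, so this is the minimum.

1/2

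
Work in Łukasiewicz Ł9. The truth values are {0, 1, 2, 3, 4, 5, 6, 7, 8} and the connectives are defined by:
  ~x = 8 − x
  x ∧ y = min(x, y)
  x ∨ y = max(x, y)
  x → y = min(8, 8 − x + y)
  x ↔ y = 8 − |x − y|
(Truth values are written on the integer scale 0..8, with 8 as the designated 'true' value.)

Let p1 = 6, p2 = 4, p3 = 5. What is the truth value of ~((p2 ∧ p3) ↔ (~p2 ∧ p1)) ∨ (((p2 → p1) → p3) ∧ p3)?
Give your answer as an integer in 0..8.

p2 ∧ p3 = 4 ∧ 5 = 4
~p2 = ~4 = 4
~p2 ∧ p1 = 4 ∧ 6 = 4
(p2 ∧ p3) ↔ (~p2 ∧ p1) = 4 ↔ 4 = 8
~((p2 ∧ p3) ↔ (~p2 ∧ p1)) = ~8 = 0
p2 → p1 = 4 → 6 = 8
(p2 → p1) → p3 = 8 → 5 = 5
((p2 → p1) → p3) ∧ p3 = 5 ∧ 5 = 5
~((p2 ∧ p3) ↔ (~p2 ∧ p1)) ∨ (((p2 → p1) → p3) ∧ p3) = 0 ∨ 5 = 5

5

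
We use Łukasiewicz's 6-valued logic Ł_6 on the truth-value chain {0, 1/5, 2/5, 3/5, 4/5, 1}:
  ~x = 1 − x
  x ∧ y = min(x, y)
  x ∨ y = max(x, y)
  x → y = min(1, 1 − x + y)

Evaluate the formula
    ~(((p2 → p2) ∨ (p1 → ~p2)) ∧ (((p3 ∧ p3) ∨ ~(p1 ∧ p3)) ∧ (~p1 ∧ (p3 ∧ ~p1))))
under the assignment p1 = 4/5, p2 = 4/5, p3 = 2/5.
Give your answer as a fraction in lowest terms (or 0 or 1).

4/5

p2 → p2 = 4/5 → 4/5 = 1
~p2 = ~4/5 = 1/5
p1 → ~p2 = 4/5 → 1/5 = 2/5
(p2 → p2) ∨ (p1 → ~p2) = 1 ∨ 2/5 = 1
p3 ∧ p3 = 2/5 ∧ 2/5 = 2/5
p1 ∧ p3 = 4/5 ∧ 2/5 = 2/5
~(p1 ∧ p3) = ~2/5 = 3/5
(p3 ∧ p3) ∨ ~(p1 ∧ p3) = 2/5 ∨ 3/5 = 3/5
~p1 = ~4/5 = 1/5
~p1 = ~4/5 = 1/5
p3 ∧ ~p1 = 2/5 ∧ 1/5 = 1/5
~p1 ∧ (p3 ∧ ~p1) = 1/5 ∧ 1/5 = 1/5
((p3 ∧ p3) ∨ ~(p1 ∧ p3)) ∧ (~p1 ∧ (p3 ∧ ~p1)) = 3/5 ∧ 1/5 = 1/5
((p2 → p2) ∨ (p1 → ~p2)) ∧ (((p3 ∧ p3) ∨ ~(p1 ∧ p3)) ∧ (~p1 ∧ (p3 ∧ ~p1))) = 1 ∧ 1/5 = 1/5
~(((p2 → p2) ∨ (p1 → ~p2)) ∧ (((p3 ∧ p3) ∨ ~(p1 ∧ p3)) ∧ (~p1 ∧ (p3 ∧ ~p1)))) = ~1/5 = 4/5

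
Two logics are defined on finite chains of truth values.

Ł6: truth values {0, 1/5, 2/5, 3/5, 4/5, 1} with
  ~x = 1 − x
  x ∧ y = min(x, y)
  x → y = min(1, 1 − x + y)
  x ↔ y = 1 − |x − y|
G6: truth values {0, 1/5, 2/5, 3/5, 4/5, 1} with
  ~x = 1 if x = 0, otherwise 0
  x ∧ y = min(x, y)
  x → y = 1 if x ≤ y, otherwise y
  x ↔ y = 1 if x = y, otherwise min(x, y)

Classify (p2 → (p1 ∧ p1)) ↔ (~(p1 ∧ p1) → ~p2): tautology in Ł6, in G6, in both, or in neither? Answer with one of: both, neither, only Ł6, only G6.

In Ł6: every assignment gives 1 — tautology.
In G6: at p1 = 1/5, p2 = 2/5 the value is 1/5 — not a tautology.

only Ł6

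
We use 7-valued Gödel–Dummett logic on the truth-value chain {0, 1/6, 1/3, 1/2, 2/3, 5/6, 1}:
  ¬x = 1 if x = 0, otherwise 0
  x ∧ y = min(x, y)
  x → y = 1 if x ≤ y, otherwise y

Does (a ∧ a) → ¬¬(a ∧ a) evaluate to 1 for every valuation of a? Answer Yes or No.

Yes

a = 0 ↦ 1
a = 1/6 ↦ 1
a = 1/3 ↦ 1
a = 1/2 ↦ 1
a = 2/3 ↦ 1
a = 5/6 ↦ 1
a = 1 ↦ 1
Every assignment gives a value ≥ 1.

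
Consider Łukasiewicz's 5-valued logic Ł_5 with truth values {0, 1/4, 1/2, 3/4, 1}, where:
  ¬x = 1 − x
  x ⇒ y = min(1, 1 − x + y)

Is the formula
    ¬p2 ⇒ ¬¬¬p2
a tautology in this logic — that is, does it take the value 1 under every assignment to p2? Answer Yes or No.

p2 = 0 ↦ 1
p2 = 1/4 ↦ 1
p2 = 1/2 ↦ 1
p2 = 3/4 ↦ 1
p2 = 1 ↦ 1
Every assignment gives a value ≥ 1.

Yes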